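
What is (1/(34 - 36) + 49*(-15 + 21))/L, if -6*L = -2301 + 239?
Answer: 1761/2062 ≈ 0.85402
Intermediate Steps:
L = 1031/3 (L = -(-2301 + 239)/6 = -⅙*(-2062) = 1031/3 ≈ 343.67)
(1/(34 - 36) + 49*(-15 + 21))/L = (1/(34 - 36) + 49*(-15 + 21))/(1031/3) = (1/(-2) + 49*6)*(3/1031) = (-½ + 294)*(3/1031) = (587/2)*(3/1031) = 1761/2062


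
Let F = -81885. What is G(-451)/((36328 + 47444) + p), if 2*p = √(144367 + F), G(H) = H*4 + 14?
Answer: -299903760/14035464727 + 1790*√62482/14035464727 ≈ -0.021336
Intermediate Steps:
G(H) = 14 + 4*H (G(H) = 4*H + 14 = 14 + 4*H)
p = √62482/2 (p = √(144367 - 81885)/2 = √62482/2 ≈ 124.98)
G(-451)/((36328 + 47444) + p) = (14 + 4*(-451))/((36328 + 47444) + √62482/2) = (14 - 1804)/(83772 + √62482/2) = -1790/(83772 + √62482/2)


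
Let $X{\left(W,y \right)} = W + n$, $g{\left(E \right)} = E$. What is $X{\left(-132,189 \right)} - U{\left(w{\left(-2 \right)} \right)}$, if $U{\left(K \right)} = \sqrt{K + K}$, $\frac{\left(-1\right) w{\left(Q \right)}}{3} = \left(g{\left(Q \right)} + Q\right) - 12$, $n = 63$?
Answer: $-69 - 4 \sqrt{6} \approx -78.798$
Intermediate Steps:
$X{\left(W,y \right)} = 63 + W$ ($X{\left(W,y \right)} = W + 63 = 63 + W$)
$w{\left(Q \right)} = 36 - 6 Q$ ($w{\left(Q \right)} = - 3 \left(\left(Q + Q\right) - 12\right) = - 3 \left(2 Q - 12\right) = - 3 \left(-12 + 2 Q\right) = 36 - 6 Q$)
$U{\left(K \right)} = \sqrt{2} \sqrt{K}$ ($U{\left(K \right)} = \sqrt{2 K} = \sqrt{2} \sqrt{K}$)
$X{\left(-132,189 \right)} - U{\left(w{\left(-2 \right)} \right)} = \left(63 - 132\right) - \sqrt{2} \sqrt{36 - -12} = -69 - \sqrt{2} \sqrt{36 + 12} = -69 - \sqrt{2} \sqrt{48} = -69 - \sqrt{2} \cdot 4 \sqrt{3} = -69 - 4 \sqrt{6}$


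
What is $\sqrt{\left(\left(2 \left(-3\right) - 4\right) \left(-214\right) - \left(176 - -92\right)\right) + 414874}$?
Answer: $\sqrt{416746} \approx 645.56$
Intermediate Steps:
$\sqrt{\left(\left(2 \left(-3\right) - 4\right) \left(-214\right) - \left(176 - -92\right)\right) + 414874} = \sqrt{\left(\left(-6 - 4\right) \left(-214\right) - 268\right) + 414874} = \sqrt{\left(\left(-10\right) \left(-214\right) - 268\right) + 414874} = \sqrt{\left(2140 - 268\right) + 414874} = \sqrt{1872 + 414874} = \sqrt{416746}$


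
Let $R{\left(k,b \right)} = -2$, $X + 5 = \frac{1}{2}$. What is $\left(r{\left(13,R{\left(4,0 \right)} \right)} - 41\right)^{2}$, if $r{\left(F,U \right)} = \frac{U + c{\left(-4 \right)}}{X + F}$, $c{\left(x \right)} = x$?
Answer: $\frac{502681}{289} \approx 1739.4$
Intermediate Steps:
$X = - \frac{9}{2}$ ($X = -5 + \frac{1}{2} = - \frac{9}{2} \approx -4.5$)
$r{\left(F,U \right)} = \frac{-4 + U}{- \frac{9}{2} + F}$ ($r{\left(F,U \right)} = \frac{U - 4}{- \frac{9}{2} + F} = \frac{-4 + U}{- \frac{9}{2} + F}$)
$\left(r{\left(13,R{\left(4,0 \right)} \right)} - 41\right)^{2} = \left(\frac{2 \left(-4 - 2\right)}{-9 + 2 \cdot 13} - 41\right)^{2} = \left(2 \frac{1}{-9 + 26} \left(-6\right) - 41\right)^{2} = \left(2 \cdot \frac{1}{17} \left(-6\right) - 41\right)^{2} = \left(- \frac{12}{17} - 41\right)^{2} = \left(- \frac{709}{17}\right)^{2} = \frac{502681}{289}$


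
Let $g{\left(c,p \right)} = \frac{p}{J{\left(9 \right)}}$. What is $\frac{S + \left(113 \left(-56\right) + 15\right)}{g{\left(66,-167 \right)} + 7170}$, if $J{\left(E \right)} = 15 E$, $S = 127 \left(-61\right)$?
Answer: $- \frac{1898100}{967783} \approx -1.9613$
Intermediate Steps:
$S = -7747$
$g{\left(c,p \right)} = \frac{p}{135}$ ($g{\left(c,p \right)} = \frac{p}{15 \cdot 9} = \frac{p}{135}$)
$\frac{S + \left(113 \left(-56\right) + 15\right)}{g{\left(66,-167 \right)} + 7170} = \frac{-7747 + \left(113 \left(-56\right) + 15\right)}{\frac{1}{135} \left(-167\right) + 7170} = \frac{-7747 + \left(-6328 + 15\right)}{- \frac{167}{135} + 7170} = \frac{-7747 - 6313}{\frac{967783}{135}} = \left(-14060\right) \frac{135}{967783} = - \frac{1898100}{967783}$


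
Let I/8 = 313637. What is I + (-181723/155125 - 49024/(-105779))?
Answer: 41171662787113783/16408967375 ≈ 2.5091e+6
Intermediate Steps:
I = 2509096 (I = 8*313637 = 2509096)
I + (-181723/155125 - 49024/(-105779)) = 2509096 + (-181723/155125 - 49024/(-105779)) = 2509096 + (-181723*1/155125 - 49024*(-1/105779)) = 2509096 + (-181723/155125 + 49024/105779) = 2509096 - 11617629217/16408967375 = 41171662787113783/16408967375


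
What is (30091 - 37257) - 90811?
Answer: -97977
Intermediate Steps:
(30091 - 37257) - 90811 = -7166 - 90811 = -97977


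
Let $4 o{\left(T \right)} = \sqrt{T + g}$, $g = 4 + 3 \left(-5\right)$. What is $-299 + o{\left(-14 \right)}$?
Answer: $-299 + \frac{5 i}{4} \approx -299.0 + 1.25 i$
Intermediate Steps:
$g = -11$ ($g = 4 - 15 = -11$)
$o{\left(T \right)} = \frac{\sqrt{-11 + T}}{4}$ ($o{\left(T \right)} = \frac{\sqrt{T - 11}}{4} = \frac{\sqrt{-11 + T}}{4}$)
$-299 + o{\left(-14 \right)} = -299 + \frac{\sqrt{-11 - 14}}{4} = -299 + \frac{\sqrt{-25}}{4} = -299 + \frac{5 i}{4}$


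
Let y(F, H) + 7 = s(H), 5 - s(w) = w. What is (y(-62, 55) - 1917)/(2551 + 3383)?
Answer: -329/989 ≈ -0.33266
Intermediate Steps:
s(w) = 5 - w
y(F, H) = -2 - H (y(F, H) = -7 + (5 - H) = -2 - H)
(y(-62, 55) - 1917)/(2551 + 3383) = ((-2 - 1*55) - 1917)/(2551 + 3383) = ((-2 - 55) - 1917)/5934 = (-57 - 1917)*(1/5934) = -1974*1/5934 = -329/989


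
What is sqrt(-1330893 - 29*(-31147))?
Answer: I*sqrt(427630) ≈ 653.93*I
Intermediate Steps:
sqrt(-1330893 - 29*(-31147)) = sqrt(-1330893 + 903263) = sqrt(-427630) = I*sqrt(427630)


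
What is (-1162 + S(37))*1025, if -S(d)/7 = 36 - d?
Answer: -1183875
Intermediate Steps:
S(d) = -252 + 7*d (S(d) = -7*(36 - d) = -252 + 7*d)
(-1162 + S(37))*1025 = (-1162 + (-252 + 7*37))*1025 = (-1162 + (-252 + 259))*1025 = (-1162 + 7)*1025 = -1155*1025 = -1183875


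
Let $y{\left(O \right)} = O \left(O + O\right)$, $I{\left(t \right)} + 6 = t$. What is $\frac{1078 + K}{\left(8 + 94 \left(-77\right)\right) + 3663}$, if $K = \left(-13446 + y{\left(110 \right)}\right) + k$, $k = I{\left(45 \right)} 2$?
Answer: $- \frac{3970}{1189} \approx -3.3389$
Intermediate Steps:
$I{\left(t \right)} = -6 + t$
$y{\left(O \right)} = 2 O^{2}$ ($y{\left(O \right)} = O 2 O = 2 O^{2}$)
$k = 78$ ($k = \left(-6 + 45\right) 2 = 39 \cdot 2 = 78$)
$K = 10832$ ($K = \left(-13446 + 2 \cdot 110^{2}\right) + 78 = \left(-13446 + 2 \cdot 12100\right) + 78 = \left(-13446 + 24200\right) + 78 = 10754 + 78 = 10832$)
$\frac{1078 + K}{\left(8 + 94 \left(-77\right)\right) + 3663} = \frac{1078 + 10832}{\left(8 + 94 \left(-77\right)\right) + 3663} = \frac{11910}{\left(8 - 7238\right) + 3663} = \frac{11910}{-7230 + 3663} = \frac{11910}{-3567} = 11910 \left(- \frac{1}{3567}\right) = - \frac{3970}{1189}$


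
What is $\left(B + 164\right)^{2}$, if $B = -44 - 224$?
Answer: $10816$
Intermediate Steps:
$B = -268$ ($B = -44 - 224 = -268$)
$\left(B + 164\right)^{2} = \left(-268 + 164\right)^{2} = \left(-104\right)^{2} = 10816$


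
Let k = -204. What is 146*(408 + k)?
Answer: 29784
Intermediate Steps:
146*(408 + k) = 146*(408 - 204) = 146*204 = 29784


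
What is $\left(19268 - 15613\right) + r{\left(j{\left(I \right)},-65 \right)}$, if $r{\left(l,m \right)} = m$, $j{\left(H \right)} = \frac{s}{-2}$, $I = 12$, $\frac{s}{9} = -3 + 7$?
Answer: $3590$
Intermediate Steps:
$s = 36$ ($s = 9 \left(-3 + 7\right) = 9 \cdot 4 = 36$)
$j{\left(H \right)} = -18$ ($j{\left(H \right)} = \frac{36}{-2} = 36 \left(- \frac{1}{2}\right) = -18$)
$\left(19268 - 15613\right) + r{\left(j{\left(I \right)},-65 \right)} = \left(19268 - 15613\right) - 65 = 3655 - 65 = 3590$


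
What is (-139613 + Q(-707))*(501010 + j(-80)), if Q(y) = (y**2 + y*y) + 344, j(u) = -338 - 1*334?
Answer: 430505325002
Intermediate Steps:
j(u) = -672 (j(u) = -338 - 334 = -672)
Q(y) = 344 + 2*y**2 (Q(y) = (y**2 + y**2) + 344 = 2*y**2 + 344 = 344 + 2*y**2)
(-139613 + Q(-707))*(501010 + j(-80)) = (-139613 + (344 + 2*(-707)**2))*(501010 - 672) = (-139613 + (344 + 2*499849))*500338 = (-139613 + (344 + 999698))*500338 = (-139613 + 1000042)*500338 = 860429*500338 = 430505325002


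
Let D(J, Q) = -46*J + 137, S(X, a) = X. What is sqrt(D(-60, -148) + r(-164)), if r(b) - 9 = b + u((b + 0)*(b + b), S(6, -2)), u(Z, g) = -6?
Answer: 12*sqrt(19) ≈ 52.307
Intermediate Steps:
D(J, Q) = 137 - 46*J
r(b) = 3 + b (r(b) = 9 + (b - 6) = 9 + (-6 + b) = 3 + b)
sqrt(D(-60, -148) + r(-164)) = sqrt((137 - 46*(-60)) + (3 - 164)) = sqrt((137 + 2760) - 161) = sqrt(2897 - 161) = sqrt(2736) = 12*sqrt(19)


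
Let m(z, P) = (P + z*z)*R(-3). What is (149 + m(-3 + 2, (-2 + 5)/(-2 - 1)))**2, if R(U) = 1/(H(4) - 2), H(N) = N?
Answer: 22201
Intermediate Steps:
R(U) = 1/2 (R(U) = 1/(4 - 2) = 1/2)
m(z, P) = P/2 + z**2/2 (m(z, P) = (P + z*z)*(1/2) = (P + z**2)*(1/2) = P/2 + z**2/2)
(149 + m(-3 + 2, (-2 + 5)/(-2 - 1)))**2 = (149 + (((-2 + 5)/(-2 - 1))/2 + (-3 + 2)**2/2))**2 = (149 + ((3/(-3))/2 + (1/2)*(-1)**2))**2 = (149 + ((3*(-1/3))/2 + (1/2)*1))**2 = (149 + ((1/2)*(-1) + 1/2))**2 = (149 + (-1/2 + 1/2))**2 = (149 + 0)**2 = 149**2 = 22201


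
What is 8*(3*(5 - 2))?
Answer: 72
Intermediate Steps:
8*(3*(5 - 2)) = 8*(3*3) = 8*9 = 72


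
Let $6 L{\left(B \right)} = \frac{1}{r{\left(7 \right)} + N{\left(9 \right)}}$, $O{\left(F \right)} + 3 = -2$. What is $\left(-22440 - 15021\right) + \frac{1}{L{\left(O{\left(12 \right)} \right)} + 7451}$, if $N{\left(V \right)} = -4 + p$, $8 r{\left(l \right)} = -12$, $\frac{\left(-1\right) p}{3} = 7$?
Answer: $- \frac{44380346229}{1184708} \approx -37461.0$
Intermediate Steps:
$p = -21$ ($p = \left(-3\right) 7 = -21$)
$r{\left(l \right)} = - \frac{3}{2}$ ($r{\left(l \right)} = \frac{1}{8} \left(-12\right) = - \frac{3}{2}$)
$N{\left(V \right)} = -25$ ($N{\left(V \right)} = -4 - 21 = -25$)
$O{\left(F \right)} = -5$ ($O{\left(F \right)} = -3 - 2 = -5$)
$L{\left(B \right)} = - \frac{1}{159}$ ($L{\left(B \right)} = \frac{1}{6 \left(- \frac{3}{2} - 25\right)} = \frac{1}{6 \left(- \frac{53}{2}\right)} = \frac{1}{6} \left(- \frac{2}{53}\right) = - \frac{1}{159}$)
$\left(-22440 - 15021\right) + \frac{1}{L{\left(O{\left(12 \right)} \right)} + 7451} = \left(-22440 - 15021\right) + \frac{1}{- \frac{1}{159} + 7451} = -37461 + \frac{1}{\frac{1184708}{159}} = -37461 + \frac{159}{1184708} = - \frac{44380346229}{1184708}$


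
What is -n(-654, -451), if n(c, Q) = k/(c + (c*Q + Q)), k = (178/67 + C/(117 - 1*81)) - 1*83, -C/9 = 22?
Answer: 11503/39375766 ≈ 0.00029213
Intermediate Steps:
C = -198 (C = -9*22 = -198)
k = -11503/134 (k = (178/67 - 198/(117 - 1*81)) - 1*83 = (178*(1/67) - 198/(117 - 81)) - 83 = (178/67 - 198/36) - 83 = (178/67 - 198*1/36) - 83 = (178/67 - 11/2) - 83 = -381/134 - 83 = -11503/134 ≈ -85.843)
n(c, Q) = -11503/(134*(Q + c + Q*c)) (n(c, Q) = -11503/(134*(c + (c*Q + Q))) = -11503/(134*(c + (Q*c + Q))) = -11503/(134*(c + (Q + Q*c))) = -11503/(134*(Q + c + Q*c)))
-n(-654, -451) = -(-11503)/(134*(-451) + 134*(-654) + 134*(-451)*(-654)) = -(-11503)/(-60434 - 87636 + 39523836) = -(-11503)/39375766 = -1*(-11503/39375766) = 11503/39375766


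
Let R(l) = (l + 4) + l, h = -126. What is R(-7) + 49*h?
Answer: -6184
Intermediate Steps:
R(l) = 4 + 2*l (R(l) = (4 + l) + l = 4 + 2*l)
R(-7) + 49*h = (4 + 2*(-7)) + 49*(-126) = (4 - 14) - 6174 = -10 - 6174 = -6184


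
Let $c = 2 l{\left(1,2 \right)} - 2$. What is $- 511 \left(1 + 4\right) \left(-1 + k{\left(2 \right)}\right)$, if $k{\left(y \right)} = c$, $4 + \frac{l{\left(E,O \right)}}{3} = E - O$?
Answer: $84315$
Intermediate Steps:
$l{\left(E,O \right)} = -12 - 3 O + 3 E$ ($l{\left(E,O \right)} = -12 + 3 \left(E - O\right) = -12 + \left(- 3 O + 3 E\right) = -12 - 3 O + 3 E$)
$c = -32$ ($c = 2 \left(-12 - 6 + 3 \cdot 1\right) - 2 = 2 \left(-12 - 6 + 3\right) - 2 = 2 \left(-15\right) - 2 = -30 - 2 = -32$)
$k{\left(y \right)} = -32$
$- 511 \left(1 + 4\right) \left(-1 + k{\left(2 \right)}\right) = - 511 \left(1 + 4\right) \left(-1 - 32\right) = - 511 \cdot 5 \left(-33\right) = \left(-511\right) \left(-165\right) = 84315$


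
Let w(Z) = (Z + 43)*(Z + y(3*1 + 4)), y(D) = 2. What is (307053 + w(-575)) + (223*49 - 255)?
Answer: 622561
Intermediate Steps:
w(Z) = (2 + Z)*(43 + Z) (w(Z) = (Z + 43)*(Z + 2) = (43 + Z)*(2 + Z) = (2 + Z)*(43 + Z))
(307053 + w(-575)) + (223*49 - 255) = (307053 + (86 + (-575)² + 45*(-575))) + (223*49 - 255) = (307053 + (86 + 330625 - 25875)) + (10927 - 255) = (307053 + 304836) + 10672 = 611889 + 10672 = 622561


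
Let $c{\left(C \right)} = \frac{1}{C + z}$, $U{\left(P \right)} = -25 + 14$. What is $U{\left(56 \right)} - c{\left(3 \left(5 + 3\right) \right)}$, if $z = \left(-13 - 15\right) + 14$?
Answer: $- \frac{111}{10} \approx -11.1$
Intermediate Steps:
$z = -14$ ($z = -28 + 14 = -14$)
$U{\left(P \right)} = -11$
$c{\left(C \right)} = \frac{1}{-14 + C}$ ($c{\left(C \right)} = \frac{1}{C - 14} = \frac{1}{-14 + C}$)
$U{\left(56 \right)} - c{\left(3 \left(5 + 3\right) \right)} = -11 - \frac{1}{-14 + 3 \left(5 + 3\right)} = -11 - \frac{1}{-14 + 3 \cdot 8} = -11 - \frac{1}{-14 + 24} = -11 - \frac{1}{10} = - \frac{111}{10}$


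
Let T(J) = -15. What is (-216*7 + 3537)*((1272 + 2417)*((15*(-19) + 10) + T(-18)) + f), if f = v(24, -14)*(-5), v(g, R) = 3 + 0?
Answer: -2166395625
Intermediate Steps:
v(g, R) = 3
f = -15 (f = 3*(-5) = -15)
(-216*7 + 3537)*((1272 + 2417)*((15*(-19) + 10) + T(-18)) + f) = (-216*7 + 3537)*((1272 + 2417)*((15*(-19) + 10) - 15) - 15) = (-1512 + 3537)*(3689*((-285 + 10) - 15) - 15) = 2025*(3689*(-275 - 15) - 15) = 2025*(3689*(-290) - 15) = 2025*(-1069810 - 15) = 2025*(-1069825) = -2166395625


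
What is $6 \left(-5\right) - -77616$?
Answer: $77586$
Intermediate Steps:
$6 \left(-5\right) - -77616 = -30 + 77616 = 77586$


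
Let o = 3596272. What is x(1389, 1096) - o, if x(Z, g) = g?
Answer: -3595176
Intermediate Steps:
x(1389, 1096) - o = 1096 - 1*3596272 = 1096 - 3596272 = -3595176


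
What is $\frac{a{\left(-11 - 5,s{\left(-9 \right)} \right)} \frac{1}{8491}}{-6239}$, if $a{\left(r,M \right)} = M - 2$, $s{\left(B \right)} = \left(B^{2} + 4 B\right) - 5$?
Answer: $- \frac{38}{52975349} \approx -7.1731 \cdot 10^{-7}$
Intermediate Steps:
$s{\left(B \right)} = -5 + B^{2} + 4 B$
$a{\left(r,M \right)} = -2 + M$ ($a{\left(r,M \right)} = M - 2 = -2 + M$)
$\frac{a{\left(-11 - 5,s{\left(-9 \right)} \right)} \frac{1}{8491}}{-6239} = \frac{\left(-2 + \left(-5 + \left(-9\right)^{2} + 4 \left(-9\right)\right)\right) \frac{1}{8491}}{-6239} = \left(-2 - -40\right) \frac{1}{8491} \left(- \frac{1}{6239}\right) = \left(-2 + 40\right) \frac{1}{8491} \left(- \frac{1}{6239}\right) = 38 \cdot \frac{1}{8491} \left(- \frac{1}{6239}\right) = \frac{38}{8491} \left(- \frac{1}{6239}\right) = - \frac{38}{52975349}$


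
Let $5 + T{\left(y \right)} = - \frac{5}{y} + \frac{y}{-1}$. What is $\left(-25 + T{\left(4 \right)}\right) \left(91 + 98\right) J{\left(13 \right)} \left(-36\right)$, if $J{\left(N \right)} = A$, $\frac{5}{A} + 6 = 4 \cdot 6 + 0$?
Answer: $\frac{133245}{2} \approx 66623.0$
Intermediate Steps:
$T{\left(y \right)} = -5 - y - \frac{5}{y}$ ($T{\left(y \right)} = -5 + \left(- \frac{5}{y} + \frac{y}{-1}\right) = -5 + \left(- \frac{5}{y} + y \left(-1\right)\right) = -5 - \left(y + \frac{5}{y}\right) = -5 - y - \frac{5}{y}$)
$A = \frac{5}{18}$ ($A = \frac{5}{-6 + \left(4 \cdot 6 + 0\right)} = \frac{5}{-6 + \left(24 + 0\right)} = \frac{5}{-6 + 24} = \frac{5}{18} \approx 0.27778$)
$J{\left(N \right)} = \frac{5}{18}$
$\left(-25 + T{\left(4 \right)}\right) \left(91 + 98\right) J{\left(13 \right)} \left(-36\right) = \left(-25 - \left(9 + \frac{5}{4}\right)\right) \left(91 + 98\right) \frac{5}{18} \left(-36\right) = \left(-25 - \frac{41}{4}\right) 189 \cdot \frac{5}{18} \left(-36\right) = \left(- \frac{141}{4}\right) 189 \cdot \frac{5}{18} \left(-36\right) = \left(- \frac{26649}{4}\right) \frac{5}{18} \left(-36\right) = \left(- \frac{14805}{8}\right) \left(-36\right) = \frac{133245}{2}$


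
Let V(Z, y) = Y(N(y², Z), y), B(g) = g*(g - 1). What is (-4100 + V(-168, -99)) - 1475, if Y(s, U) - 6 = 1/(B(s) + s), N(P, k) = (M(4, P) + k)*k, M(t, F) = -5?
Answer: -4704223938623/844716096 ≈ -5569.0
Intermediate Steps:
B(g) = g*(-1 + g)
N(P, k) = k*(-5 + k) (N(P, k) = (-5 + k)*k = k*(-5 + k))
Y(s, U) = 6 + 1/(s + s*(-1 + s)) (Y(s, U) = 6 + 1/(s*(-1 + s) + s) = 6 + 1/(s + s*(-1 + s)))
V(Z, y) = 6 + 1/(Z²*(-5 + Z)²) (V(Z, y) = 6 + (Z*(-5 + Z))⁻² = 6 + 1/(Z²*(-5 + Z)²))
(-4100 + V(-168, -99)) - 1475 = (-4100 + (1 - 60*(-168)³ + 6*(-168)⁴ + 150*(-168)²)/((-168)²*(25 + (-168)² - 10*(-168)))) - 1475 = (-4100 + (1 - 60*(-4741632) + 6*796594176 + 150*28224)/(28224*(25 + 28224 + 1680))) - 1475 = (-4100 + (1/28224)*(1 + 284497920 + 4779565056 + 4233600)/29929) - 1475 = (-4100 + (1/28224)*(1/29929)*5068296577) - 1475 = (-4100 + 5068296577/844716096) - 1475 = -3458267697023/844716096 - 1475 = -4704223938623/844716096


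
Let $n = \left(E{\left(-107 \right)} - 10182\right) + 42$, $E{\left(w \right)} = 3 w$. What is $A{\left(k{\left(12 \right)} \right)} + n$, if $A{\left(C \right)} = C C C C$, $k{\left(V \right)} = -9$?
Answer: $-3900$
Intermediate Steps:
$n = -10461$ ($n = \left(3 \left(-107\right) - 10182\right) + 42 = \left(-321 - 10182\right) + 42 = -10503 + 42 = -10461$)
$A{\left(C \right)} = C^{4}$ ($A{\left(C \right)} = C C^{2} C = C C^{3} = C^{4}$)
$A{\left(k{\left(12 \right)} \right)} + n = \left(-9\right)^{4} - 10461 = 6561 - 10461 = -3900$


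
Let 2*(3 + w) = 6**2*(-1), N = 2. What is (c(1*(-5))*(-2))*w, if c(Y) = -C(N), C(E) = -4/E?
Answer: 84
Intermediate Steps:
w = -21 (w = -3 + (6**2*(-1))/2 = -3 + (36*(-1))/2 = -3 + (1/2)*(-36) = -3 - 18 = -21)
c(Y) = 2 (c(Y) = -(-4)/2 = -1*(-2) = 2)
(c(1*(-5))*(-2))*w = (2*(-2))*(-21) = -4*(-21) = 84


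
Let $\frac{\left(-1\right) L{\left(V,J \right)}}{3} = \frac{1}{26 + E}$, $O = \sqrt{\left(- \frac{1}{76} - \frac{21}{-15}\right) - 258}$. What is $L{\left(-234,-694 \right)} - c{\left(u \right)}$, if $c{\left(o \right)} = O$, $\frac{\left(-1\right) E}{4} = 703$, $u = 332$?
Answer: $\frac{3}{2786} - \frac{13 i \sqrt{54815}}{190} \approx 0.0010768 - 16.019 i$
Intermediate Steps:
$E = -2812$ ($E = \left(-4\right) 703 = -2812$)
$O = \frac{13 i \sqrt{54815}}{190}$ ($O = \sqrt{\left(\left(-1\right) \frac{1}{76} - - \frac{7}{5}\right) - 258} = \sqrt{\left(- \frac{1}{76} + \frac{7}{5}\right) - 258} = \sqrt{\frac{527}{380} - 258} = \sqrt{- \frac{97513}{380}} = \frac{13 i \sqrt{54815}}{190} \approx 16.019 i$)
$c{\left(o \right)} = \frac{13 i \sqrt{54815}}{190}$
$L{\left(V,J \right)} = \frac{3}{2786}$ ($L{\left(V,J \right)} = - \frac{3}{26 - 2812} = - \frac{3}{-2786} = \left(-3\right) \left(- \frac{1}{2786}\right) = \frac{3}{2786}$)
$L{\left(-234,-694 \right)} - c{\left(u \right)} = \frac{3}{2786} - \frac{13 i \sqrt{54815}}{190}$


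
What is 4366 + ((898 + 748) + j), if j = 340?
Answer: 6352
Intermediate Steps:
4366 + ((898 + 748) + j) = 4366 + ((898 + 748) + 340) = 4366 + (1646 + 340) = 4366 + 1986 = 6352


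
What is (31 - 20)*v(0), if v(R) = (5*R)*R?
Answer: 0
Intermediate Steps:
v(R) = 5*R²
(31 - 20)*v(0) = (31 - 20)*(5*0²) = 11*(5*0) = 11*0 = 0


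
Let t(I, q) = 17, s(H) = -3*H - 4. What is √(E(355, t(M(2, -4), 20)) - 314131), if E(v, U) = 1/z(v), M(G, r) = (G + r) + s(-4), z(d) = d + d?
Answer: I*√158353436390/710 ≈ 560.47*I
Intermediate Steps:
z(d) = 2*d
s(H) = -4 - 3*H
M(G, r) = 8 + G + r (M(G, r) = (G + r) + (-4 - 3*(-4)) = (G + r) + (-4 + 12) = (G + r) + 8 = 8 + G + r)
E(v, U) = 1/(2*v)
√(E(355, t(M(2, -4), 20)) - 314131) = √((½)/355 - 314131) = √((½)*(1/355) - 314131) = √(1/710 - 314131) = √(-223033009/710) = I*√158353436390/710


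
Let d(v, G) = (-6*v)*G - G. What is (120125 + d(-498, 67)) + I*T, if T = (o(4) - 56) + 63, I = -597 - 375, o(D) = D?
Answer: 309562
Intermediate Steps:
I = -972
T = 11 (T = (4 - 56) + 63 = -52 + 63 = 11)
d(v, G) = -G - 6*G*v (d(v, G) = -6*G*v - G = -G - 6*G*v)
(120125 + d(-498, 67)) + I*T = (120125 - 1*67*(1 + 6*(-498))) - 972*11 = (120125 - 1*67*(1 - 2988)) - 10692 = (120125 - 1*67*(-2987)) - 10692 = (120125 + 200129) - 10692 = 320254 - 10692 = 309562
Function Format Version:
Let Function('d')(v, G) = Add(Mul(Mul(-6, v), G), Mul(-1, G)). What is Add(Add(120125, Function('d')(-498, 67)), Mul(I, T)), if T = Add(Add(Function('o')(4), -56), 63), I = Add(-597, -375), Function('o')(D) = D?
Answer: 309562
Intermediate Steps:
I = -972
T = 11 (T = Add(Add(4, -56), 63) = Add(-52, 63) = 11)
Function('d')(v, G) = Add(Mul(-1, G), Mul(-6, G, v)) (Function('d')(v, G) = Add(Mul(-6, G, v), Mul(-1, G)) = Add(Mul(-1, G), Mul(-6, G, v)))
Add(Add(120125, Function('d')(-498, 67)), Mul(I, T)) = Add(Add(120125, Mul(-1, 67, Add(1, Mul(6, -498)))), Mul(-972, 11)) = Add(Add(120125, Mul(-1, 67, Add(1, -2988))), -10692) = Add(Add(120125, Mul(-1, 67, -2987)), -10692) = Add(Add(120125, 200129), -10692) = Add(320254, -10692) = 309562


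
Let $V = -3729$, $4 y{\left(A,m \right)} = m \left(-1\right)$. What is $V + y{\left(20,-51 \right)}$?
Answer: $- \frac{14865}{4} \approx -3716.3$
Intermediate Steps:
$y{\left(A,m \right)} = - \frac{m}{4}$ ($y{\left(A,m \right)} = \frac{m \left(-1\right)}{4} = \frac{\left(-1\right) m}{4} = - \frac{m}{4}$)
$V + y{\left(20,-51 \right)} = -3729 - - \frac{51}{4} = -3729 + \frac{51}{4} = - \frac{14865}{4}$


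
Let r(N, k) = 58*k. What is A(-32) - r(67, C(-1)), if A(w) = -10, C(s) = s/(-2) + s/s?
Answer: -97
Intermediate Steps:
C(s) = 1 - s/2 (C(s) = s*(-½) + 1 = -s/2 + 1 = 1 - s/2)
A(-32) - r(67, C(-1)) = -10 - 58*(1 - ½*(-1)) = -10 - 58*(1 + ½) = -10 - 58*3/2 = -10 - 1*87 = -10 - 87 = -97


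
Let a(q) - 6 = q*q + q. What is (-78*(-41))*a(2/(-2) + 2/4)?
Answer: 36777/2 ≈ 18389.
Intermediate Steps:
a(q) = 6 + q + q² (a(q) = 6 + (q*q + q) = 6 + (q² + q) = 6 + (q + q²) = 6 + q + q²)
(-78*(-41))*a(2/(-2) + 2/4) = (-78*(-41))*(6 + (2/(-2) + 2/4) + (2/(-2) + 2/4)²) = 3198*(6 + (2*(-½) + 2*(¼)) + (2*(-½) + 2*(¼))²) = 3198*(6 + (-1 + ½) + (-1 + ½)²) = 3198*(6 - ½ + (-½)²) = 3198*(6 - ½ + ¼) = 3198*(23/4) = 36777/2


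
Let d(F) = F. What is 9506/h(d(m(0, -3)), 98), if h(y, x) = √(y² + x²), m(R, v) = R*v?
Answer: 97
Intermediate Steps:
h(y, x) = √(x² + y²)
9506/h(d(m(0, -3)), 98) = 9506/(√(98² + (0*(-3))²)) = 9506/(√(9604 + 0²)) = 9506/(√(9604 + 0)) = 9506/(√9604) = 9506/98 = 9506*(1/98) = 97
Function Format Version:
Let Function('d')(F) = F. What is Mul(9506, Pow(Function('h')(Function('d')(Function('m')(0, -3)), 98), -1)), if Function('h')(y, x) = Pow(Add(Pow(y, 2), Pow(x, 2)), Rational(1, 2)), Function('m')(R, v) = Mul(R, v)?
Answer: 97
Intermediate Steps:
Function('h')(y, x) = Pow(Add(Pow(x, 2), Pow(y, 2)), Rational(1, 2))
Mul(9506, Pow(Function('h')(Function('d')(Function('m')(0, -3)), 98), -1)) = Mul(9506, Pow(Pow(Add(Pow(98, 2), Pow(Mul(0, -3), 2)), Rational(1, 2)), -1)) = Mul(9506, Pow(Pow(Add(9604, Pow(0, 2)), Rational(1, 2)), -1)) = Mul(9506, Pow(Pow(Add(9604, 0), Rational(1, 2)), -1)) = Mul(9506, Pow(Pow(9604, Rational(1, 2)), -1)) = Mul(9506, Pow(98, -1)) = Mul(9506, Rational(1, 98)) = 97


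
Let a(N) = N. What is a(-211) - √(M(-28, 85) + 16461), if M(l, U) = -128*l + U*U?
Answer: -211 - 3*√3030 ≈ -376.14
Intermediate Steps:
M(l, U) = U² - 128*l (M(l, U) = -128*l + U² = U² - 128*l)
a(-211) - √(M(-28, 85) + 16461) = -211 - √((85² - 128*(-28)) + 16461) = -211 - √((7225 + 3584) + 16461) = -211 - √(10809 + 16461) = -211 - √27270 = -211 - 3*√3030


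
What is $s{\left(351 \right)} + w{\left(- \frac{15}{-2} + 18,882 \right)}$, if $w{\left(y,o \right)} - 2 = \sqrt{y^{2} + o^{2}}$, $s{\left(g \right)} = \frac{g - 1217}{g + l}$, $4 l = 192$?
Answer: $- \frac{68}{399} + \frac{3 \sqrt{346033}}{2} \approx 882.2$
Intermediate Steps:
$l = 48$ ($l = \frac{1}{4} \cdot 192 = 48$)
$s{\left(g \right)} = \frac{-1217 + g}{48 + g}$ ($s{\left(g \right)} = \frac{g - 1217}{g + 48} = \frac{-1217 + g}{48 + g}$)
$w{\left(y,o \right)} = 2 + \sqrt{o^{2} + y^{2}}$ ($w{\left(y,o \right)} = 2 + \sqrt{y^{2} + o^{2}} = 2 + \sqrt{o^{2} + y^{2}}$)
$s{\left(351 \right)} + w{\left(- \frac{15}{-2} + 18,882 \right)} = \frac{-1217 + 351}{48 + 351} + \left(2 + \sqrt{882^{2} + \left(- \frac{15}{-2} + 18\right)^{2}}\right) = \frac{1}{399} \left(-866\right) + \left(2 + \sqrt{777924 + \left(\left(-15\right) \left(- \frac{1}{2}\right) + 18\right)^{2}}\right) = \frac{1}{399} \left(-866\right) + \left(2 + \sqrt{777924 + \left(\frac{15}{2} + 18\right)^{2}}\right) = - \frac{866}{399} + \left(2 + \sqrt{777924 + \left(\frac{51}{2}\right)^{2}}\right) = - \frac{866}{399} + \left(2 + \sqrt{777924 + \frac{2601}{4}}\right) = - \frac{866}{399} + \left(2 + \sqrt{\frac{3114297}{4}}\right) = - \frac{866}{399} + \left(2 + \frac{3 \sqrt{346033}}{2}\right) = - \frac{68}{399} + \frac{3 \sqrt{346033}}{2}$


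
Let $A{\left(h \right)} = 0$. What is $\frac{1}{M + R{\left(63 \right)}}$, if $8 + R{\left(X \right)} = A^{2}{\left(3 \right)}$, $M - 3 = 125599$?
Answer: $\frac{1}{125594} \approx 7.9622 \cdot 10^{-6}$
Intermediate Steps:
$M = 125602$ ($M = 3 + 125599 = 125602$)
$R{\left(X \right)} = -8$ ($R{\left(X \right)} = -8 + 0^{2} = -8 + 0 = -8$)
$\frac{1}{M + R{\left(63 \right)}} = \frac{1}{125602 - 8} = \frac{1}{125594}$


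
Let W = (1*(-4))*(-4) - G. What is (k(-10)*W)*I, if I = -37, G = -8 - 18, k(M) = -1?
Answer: 1554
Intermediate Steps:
G = -26
W = 42 (W = (1*(-4))*(-4) - 1*(-26) = -4*(-4) + 26 = 16 + 26 = 42)
(k(-10)*W)*I = -1*42*(-37) = -42*(-37) = 1554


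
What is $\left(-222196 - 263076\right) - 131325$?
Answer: $-616597$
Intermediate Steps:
$\left(-222196 - 263076\right) - 131325 = -485272 - 131325 = -616597$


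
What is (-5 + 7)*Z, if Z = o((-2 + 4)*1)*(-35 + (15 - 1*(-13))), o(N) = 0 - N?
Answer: 28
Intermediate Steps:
o(N) = -N
Z = 14 (Z = (-(-2 + 4))*(-35 + (15 - 1*(-13))) = (-2)*(-35 + (15 + 13)) = (-1*2)*(-35 + 28) = -2*(-7) = 14)
(-5 + 7)*Z = (-5 + 7)*14 = 2*14 = 28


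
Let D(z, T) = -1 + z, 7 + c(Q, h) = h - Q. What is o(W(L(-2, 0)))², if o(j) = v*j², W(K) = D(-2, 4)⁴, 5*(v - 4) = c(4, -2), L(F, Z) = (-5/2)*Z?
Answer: 2109289329/25 ≈ 8.4372e+7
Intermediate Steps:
c(Q, h) = -7 + h - Q (c(Q, h) = -7 + (h - Q) = -7 + h - Q)
L(F, Z) = -5*Z/2 (L(F, Z) = (-5*½)*Z = -5*Z/2)
v = 7/5 (v = 4 + (-7 - 2 - 1*4)/5 = 4 + (-7 - 2 - 4)/5 = 4 + (⅕)*(-13) = 4 - 13/5 = 7/5 ≈ 1.4000)
W(K) = 81 (W(K) = (-1 - 2)⁴ = (-3)⁴ = 81)
o(j) = 7*j²/5
o(W(L(-2, 0)))² = ((7/5)*81²)² = ((7/5)*6561)² = (45927/5)² = 2109289329/25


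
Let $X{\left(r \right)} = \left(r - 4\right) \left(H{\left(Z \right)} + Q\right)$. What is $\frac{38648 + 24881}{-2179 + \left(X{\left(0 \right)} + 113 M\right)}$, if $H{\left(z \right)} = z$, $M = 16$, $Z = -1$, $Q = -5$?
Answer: $- \frac{63529}{347} \approx -183.08$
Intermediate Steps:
$X{\left(r \right)} = 24 - 6 r$ ($X{\left(r \right)} = \left(r - 4\right) \left(-1 - 5\right) = \left(-4 + r\right) \left(-6\right) = 24 - 6 r$)
$\frac{38648 + 24881}{-2179 + \left(X{\left(0 \right)} + 113 M\right)} = \frac{38648 + 24881}{-2179 + \left(\left(24 - 0\right) + 113 \cdot 16\right)} = \frac{63529}{-2179 + \left(\left(24 + 0\right) + 1808\right)} = \frac{63529}{-2179 + \left(24 + 1808\right)} = \frac{63529}{-2179 + 1832} = \frac{63529}{-347} = 63529 \left(- \frac{1}{347}\right) = - \frac{63529}{347}$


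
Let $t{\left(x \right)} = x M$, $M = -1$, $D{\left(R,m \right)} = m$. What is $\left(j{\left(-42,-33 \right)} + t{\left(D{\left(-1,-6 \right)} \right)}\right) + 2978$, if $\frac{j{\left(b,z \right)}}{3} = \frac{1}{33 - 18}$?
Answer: $\frac{14921}{5} \approx 2984.2$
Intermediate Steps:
$t{\left(x \right)} = - x$ ($t{\left(x \right)} = x \left(-1\right) = - x$)
$j{\left(b,z \right)} = \frac{1}{5}$ ($j{\left(b,z \right)} = \frac{3}{33 - 18} = \frac{3}{15} = 3 \cdot \frac{1}{15} = \frac{1}{5}$)
$\left(j{\left(-42,-33 \right)} + t{\left(D{\left(-1,-6 \right)} \right)}\right) + 2978 = \left(\frac{1}{5} - -6\right) + 2978 = \left(\frac{1}{5} + 6\right) + 2978 = \frac{31}{5} + 2978 = \frac{14921}{5}$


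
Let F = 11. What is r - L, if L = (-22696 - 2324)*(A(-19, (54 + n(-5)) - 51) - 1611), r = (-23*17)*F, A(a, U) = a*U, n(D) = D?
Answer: -39360761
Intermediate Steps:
A(a, U) = U*a
r = -4301 (r = -23*17*11 = -391*11 = -4301)
L = 39356460 (L = (-22696 - 2324)*(((54 - 5) - 51)*(-19) - 1611) = -25020*((49 - 51)*(-19) - 1611) = -25020*(-2*(-19) - 1611) = -25020*(38 - 1611) = -25020*(-1573) = 39356460)
r - L = -4301 - 1*39356460 = -4301 - 39356460 = -39360761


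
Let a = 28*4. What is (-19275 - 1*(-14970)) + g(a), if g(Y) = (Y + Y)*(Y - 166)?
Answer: -16401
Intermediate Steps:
a = 112
g(Y) = 2*Y*(-166 + Y) (g(Y) = (2*Y)*(-166 + Y) = 2*Y*(-166 + Y))
(-19275 - 1*(-14970)) + g(a) = (-19275 - 1*(-14970)) + 2*112*(-166 + 112) = (-19275 + 14970) + 2*112*(-54) = -4305 - 12096 = -16401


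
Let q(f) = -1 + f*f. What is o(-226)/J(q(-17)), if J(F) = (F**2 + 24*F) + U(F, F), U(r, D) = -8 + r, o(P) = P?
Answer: -113/45068 ≈ -0.0025073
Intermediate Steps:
q(f) = -1 + f**2
J(F) = -8 + F**2 + 25*F (J(F) = (F**2 + 24*F) + (-8 + F) = -8 + F**2 + 25*F)
o(-226)/J(q(-17)) = -226/(-8 + (-1 + (-17)**2)**2 + 25*(-1 + (-17)**2)) = -226/(-8 + (-1 + 289)**2 + 25*(-1 + 289)) = -226/(-8 + 288**2 + 25*288) = -226/(-8 + 82944 + 7200) = -226/90136 = -226*1/90136 = -113/45068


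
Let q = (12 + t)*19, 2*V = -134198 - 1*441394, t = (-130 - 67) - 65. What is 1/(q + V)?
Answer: -1/292546 ≈ -3.4183e-6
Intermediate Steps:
t = -262 (t = -197 - 65 = -262)
V = -287796 (V = (-134198 - 1*441394)/2 = (-134198 - 441394)/2 = (½)*(-575592) = -287796)
q = -4750 (q = (12 - 262)*19 = -250*19 = -4750)
1/(q + V) = 1/(-4750 - 287796) = 1/(-292546) = -1/292546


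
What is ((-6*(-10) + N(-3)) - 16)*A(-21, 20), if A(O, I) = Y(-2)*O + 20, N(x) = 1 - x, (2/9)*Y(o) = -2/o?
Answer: -3576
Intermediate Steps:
Y(o) = -9/o (Y(o) = 9*(-2/o)/2 = -9/o)
A(O, I) = 20 + 9*O/2 (A(O, I) = (-9/(-2))*O + 20 = (-9*(-1/2))*O + 20 = 9*O/2 + 20 = 20 + 9*O/2)
((-6*(-10) + N(-3)) - 16)*A(-21, 20) = ((-6*(-10) + (1 - 1*(-3))) - 16)*(20 + (9/2)*(-21)) = ((60 + (1 + 3)) - 16)*(20 - 189/2) = ((60 + 4) - 16)*(-149/2) = (64 - 16)*(-149/2) = 48*(-149/2) = -3576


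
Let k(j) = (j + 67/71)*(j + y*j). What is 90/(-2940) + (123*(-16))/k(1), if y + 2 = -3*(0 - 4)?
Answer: -2282983/24794 ≈ -92.078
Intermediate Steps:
y = 10 (y = -2 - 3*(0 - 4) = -2 - 3*(-4) = -2 + 12 = 10)
k(j) = 11*j*(67/71 + j) (k(j) = (j + 67/71)*(j + 10*j) = (j + 67*(1/71))*(11*j) = (j + 67/71)*(11*j) = (67/71 + j)*(11*j) = 11*j*(67/71 + j))
90/(-2940) + (123*(-16))/k(1) = 90/(-2940) + (123*(-16))/(((11/71)*1*(67 + 71*1))) = 90*(-1/2940) - 1968*71/(11*(67 + 71)) = -3/98 - 1968/((11/71)*1*138) = -3/98 - 1968/1518/71 = -3/98 - 1968*71/1518 = -3/98 - 23288/253 = -2282983/24794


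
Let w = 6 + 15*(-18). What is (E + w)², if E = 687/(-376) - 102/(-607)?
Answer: 3676227903929025/52089845824 ≈ 70575.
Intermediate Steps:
E = -378657/228232 (E = 687*(-1/376) - 102*(-1/607) = -687/376 + 102/607 = -378657/228232 ≈ -1.6591)
w = -264 (w = 6 - 270 = -264)
(E + w)² = (-378657/228232 - 264)² = (-60631905/228232)² = 3676227903929025/52089845824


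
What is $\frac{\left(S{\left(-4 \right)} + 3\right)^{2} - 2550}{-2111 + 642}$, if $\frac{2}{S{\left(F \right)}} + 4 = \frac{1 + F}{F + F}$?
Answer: $\frac{2139509}{1235429} \approx 1.7318$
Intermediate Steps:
$S{\left(F \right)} = \frac{2}{-4 + \frac{1 + F}{2 F}}$ ($S{\left(F \right)} = \frac{2}{-4 + \frac{1 + F}{F + F}} = \frac{2}{-4 + \frac{1 + F}{2 F}}$)
$\frac{\left(S{\left(-4 \right)} + 3\right)^{2} - 2550}{-2111 + 642} = \frac{\left(\left(-4\right) \left(-4\right) \frac{1}{-1 + 7 \left(-4\right)} + 3\right)^{2} - 2550}{-2111 + 642} = \frac{\left(\left(-4\right) \left(-4\right) \frac{1}{-1 - 28} + 3\right)^{2} - 2550}{-1469} = \left(\left(\left(-4\right) \left(-4\right) \frac{1}{-29} + 3\right)^{2} - 2550\right) \left(- \frac{1}{1469}\right) = \left(\left(\left(-4\right) \left(-4\right) \left(- \frac{1}{29}\right) + 3\right)^{2} - 2550\right) \left(- \frac{1}{1469}\right) = \left(\left(- \frac{16}{29} + 3\right)^{2} - 2550\right) \left(- \frac{1}{1469}\right) = \left(\left(\frac{71}{29}\right)^{2} - 2550\right) \left(- \frac{1}{1469}\right) = \left(\frac{5041}{841} - 2550\right) \left(- \frac{1}{1469}\right) = \left(- \frac{2139509}{841}\right) \left(- \frac{1}{1469}\right) = \frac{2139509}{1235429}$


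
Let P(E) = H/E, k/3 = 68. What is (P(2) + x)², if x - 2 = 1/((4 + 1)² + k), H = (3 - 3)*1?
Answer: 210681/52441 ≈ 4.0175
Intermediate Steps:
k = 204 (k = 3*68 = 204)
H = 0 (H = 0*1 = 0)
P(E) = 0 (P(E) = 0/E = 0)
x = 459/229 (x = 2 + 1/((4 + 1)² + 204) = 2 + 1/(5² + 204) = 2 + 1/(25 + 204) = 2 + 1/229 = 459/229 ≈ 2.0044)
(P(2) + x)² = (0 + 459/229)² = (459/229)² = 210681/52441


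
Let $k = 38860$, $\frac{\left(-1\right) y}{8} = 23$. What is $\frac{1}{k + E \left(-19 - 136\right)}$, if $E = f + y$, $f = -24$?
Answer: $\frac{1}{71100} \approx 1.4065 \cdot 10^{-5}$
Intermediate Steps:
$y = -184$ ($y = \left(-8\right) 23 = -184$)
$E = -208$ ($E = -24 - 184 = -208$)
$\frac{1}{k + E \left(-19 - 136\right)} = \frac{1}{38860 - 208 \left(-19 - 136\right)} = \frac{1}{38860 - -32240} = \frac{1}{38860 + 32240} = \frac{1}{71100}$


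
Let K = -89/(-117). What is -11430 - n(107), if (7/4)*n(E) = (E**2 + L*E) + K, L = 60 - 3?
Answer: -2510570/117 ≈ -21458.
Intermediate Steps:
L = 57
K = 89/117 (K = -89*(-1/117) = 89/117 ≈ 0.76068)
n(E) = 356/819 + 4*E**2/7 + 228*E/7 (n(E) = 4*((E**2 + 57*E) + 89/117)/7 = 4*(89/117 + E**2 + 57*E)/7 = 356/819 + 4*E**2/7 + 228*E/7)
-11430 - n(107) = -11430 - (356/819 + (4/7)*107**2 + (228/7)*107) = -11430 - (356/819 + (4/7)*11449 + 24396/7) = -11430 - (356/819 + 45796/7 + 24396/7) = -11430 - 1*1173260/117 = -11430 - 1173260/117 = -2510570/117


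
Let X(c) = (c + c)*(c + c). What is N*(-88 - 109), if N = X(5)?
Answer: -19700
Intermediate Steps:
X(c) = 4*c**2 (X(c) = (2*c)*(2*c) = 4*c**2)
N = 100 (N = 4*5**2 = 4*25 = 100)
N*(-88 - 109) = 100*(-88 - 109) = 100*(-197) = -19700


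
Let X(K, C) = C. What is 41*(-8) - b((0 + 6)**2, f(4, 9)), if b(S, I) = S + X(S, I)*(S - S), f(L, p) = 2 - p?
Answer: -364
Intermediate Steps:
b(S, I) = S (b(S, I) = S + I*(S - S) = S + I*0 = S + 0 = S)
41*(-8) - b((0 + 6)**2, f(4, 9)) = 41*(-8) - (0 + 6)**2 = -328 - 1*6**2 = -328 - 1*36 = -328 - 36 = -364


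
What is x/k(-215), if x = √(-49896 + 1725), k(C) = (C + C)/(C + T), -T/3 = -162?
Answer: -271*I*√48171/430 ≈ -138.32*I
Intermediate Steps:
T = 486 (T = -3*(-162) = 486)
k(C) = 2*C/(486 + C) (k(C) = (C + C)/(C + 486) = (2*C)/(486 + C) = 2*C/(486 + C))
x = I*√48171 (x = √(-48171) = I*√48171 ≈ 219.48*I)
x/k(-215) = (I*√48171)/((2*(-215)/(486 - 215))) = (I*√48171)/((2*(-215)/271)) = (I*√48171)/((2*(-215)*(1/271))) = (I*√48171)/(-430/271) = (I*√48171)*(-271/430) = -271*I*√48171/430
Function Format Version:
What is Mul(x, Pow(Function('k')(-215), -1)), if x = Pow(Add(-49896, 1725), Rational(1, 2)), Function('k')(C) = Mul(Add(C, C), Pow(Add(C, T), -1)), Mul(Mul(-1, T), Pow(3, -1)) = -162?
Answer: Mul(Rational(-271, 430), I, Pow(48171, Rational(1, 2))) ≈ Mul(-138.32, I)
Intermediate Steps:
T = 486 (T = Mul(-3, -162) = 486)
Function('k')(C) = Mul(2, C, Pow(Add(486, C), -1)) (Function('k')(C) = Mul(Add(C, C), Pow(Add(C, 486), -1)) = Mul(Mul(2, C), Pow(Add(486, C), -1)) = Mul(2, C, Pow(Add(486, C), -1)))
x = Mul(I, Pow(48171, Rational(1, 2))) (x = Pow(-48171, Rational(1, 2)) = Mul(I, Pow(48171, Rational(1, 2))) ≈ Mul(219.48, I))
Mul(x, Pow(Function('k')(-215), -1)) = Mul(Mul(I, Pow(48171, Rational(1, 2))), Pow(Mul(2, -215, Pow(Add(486, -215), -1)), -1)) = Mul(Mul(I, Pow(48171, Rational(1, 2))), Pow(Mul(2, -215, Pow(271, -1)), -1)) = Mul(Mul(I, Pow(48171, Rational(1, 2))), Pow(Mul(2, -215, Rational(1, 271)), -1)) = Mul(Mul(I, Pow(48171, Rational(1, 2))), Pow(Rational(-430, 271), -1)) = Mul(Mul(I, Pow(48171, Rational(1, 2))), Rational(-271, 430)) = Mul(Rational(-271, 430), I, Pow(48171, Rational(1, 2)))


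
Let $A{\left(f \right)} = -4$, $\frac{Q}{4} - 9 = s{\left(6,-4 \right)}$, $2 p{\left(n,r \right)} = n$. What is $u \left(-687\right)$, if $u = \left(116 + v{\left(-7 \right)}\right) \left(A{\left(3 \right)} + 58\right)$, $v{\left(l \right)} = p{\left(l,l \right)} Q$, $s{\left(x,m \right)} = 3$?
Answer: $1929096$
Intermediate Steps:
$p{\left(n,r \right)} = \frac{n}{2}$
$Q = 48$ ($Q = 36 + 4 \cdot 3 = 36 + 12 = 48$)
$v{\left(l \right)} = 24 l$ ($v{\left(l \right)} = \frac{l}{2} \cdot 48 = 24 l$)
$u = -2808$ ($u = \left(116 + 24 \left(-7\right)\right) \left(-4 + 58\right) = \left(116 - 168\right) 54 = \left(-52\right) 54 = -2808$)
$u \left(-687\right) = \left(-2808\right) \left(-687\right) = 1929096$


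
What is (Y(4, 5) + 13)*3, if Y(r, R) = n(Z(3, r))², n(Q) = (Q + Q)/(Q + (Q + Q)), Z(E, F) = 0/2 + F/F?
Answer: 121/3 ≈ 40.333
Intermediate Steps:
Z(E, F) = 1 (Z(E, F) = 0*(½) + 1 = 0 + 1 = 1)
n(Q) = ⅔ (n(Q) = (2*Q)/(Q + 2*Q) = (2*Q)/((3*Q)) = (2*Q)*(1/(3*Q)) = ⅔)
Y(r, R) = 4/9 (Y(r, R) = (⅔)² = 4/9)
(Y(4, 5) + 13)*3 = (4/9 + 13)*3 = (121/9)*3 = 121/3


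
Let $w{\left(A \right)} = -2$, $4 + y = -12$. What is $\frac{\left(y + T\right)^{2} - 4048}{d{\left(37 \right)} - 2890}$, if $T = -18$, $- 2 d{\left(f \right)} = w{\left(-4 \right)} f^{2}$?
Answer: $\frac{964}{507} \approx 1.9014$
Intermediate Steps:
$y = -16$ ($y = -4 - 12 = -16$)
$d{\left(f \right)} = f^{2}$ ($d{\left(f \right)} = - \frac{\left(-2\right) f^{2}}{2} = f^{2}$)
$\frac{\left(y + T\right)^{2} - 4048}{d{\left(37 \right)} - 2890} = \frac{\left(-16 - 18\right)^{2} - 4048}{37^{2} - 2890} = \frac{\left(-34\right)^{2} - 4048}{1369 - 2890} = \frac{1156 - 4048}{-1521} = \left(-2892\right) \left(- \frac{1}{1521}\right) = \frac{964}{507}$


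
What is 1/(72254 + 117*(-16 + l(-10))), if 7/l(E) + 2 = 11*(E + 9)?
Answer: 1/70319 ≈ 1.4221e-5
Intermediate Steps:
l(E) = 7/(97 + 11*E) (l(E) = 7/(-2 + 11*(E + 9)) = 7/(-2 + 11*(9 + E)) = 7/(-2 + (99 + 11*E)) = 7/(97 + 11*E))
1/(72254 + 117*(-16 + l(-10))) = 1/(72254 + 117*(-16 + 7/(97 + 11*(-10)))) = 1/(72254 + 117*(-16 + 7/(97 - 110))) = 1/(72254 + 117*(-16 + 7/(-13))) = 1/(72254 + 117*(-16 + 7*(-1/13))) = 1/(72254 + 117*(-16 - 7/13)) = 1/(72254 + 117*(-215/13)) = 1/(72254 - 1935) = 1/70319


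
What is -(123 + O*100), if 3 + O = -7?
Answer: 877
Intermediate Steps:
O = -10 (O = -3 - 7 = -10)
-(123 + O*100) = -(123 - 10*100) = -(123 - 1000) = -1*(-877) = 877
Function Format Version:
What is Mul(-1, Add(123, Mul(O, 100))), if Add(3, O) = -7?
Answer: 877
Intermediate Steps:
O = -10 (O = Add(-3, -7) = -10)
Mul(-1, Add(123, Mul(O, 100))) = Mul(-1, Add(123, Mul(-10, 100))) = Mul(-1, Add(123, -1000)) = Mul(-1, -877) = 877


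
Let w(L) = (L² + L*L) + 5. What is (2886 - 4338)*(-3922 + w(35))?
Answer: 2130084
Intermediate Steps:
w(L) = 5 + 2*L² (w(L) = (L² + L²) + 5 = 2*L² + 5 = 5 + 2*L²)
(2886 - 4338)*(-3922 + w(35)) = (2886 - 4338)*(-3922 + (5 + 2*35²)) = -1452*(-3922 + (5 + 2*1225)) = -1452*(-3922 + (5 + 2450)) = -1452*(-3922 + 2455) = -1452*(-1467) = 2130084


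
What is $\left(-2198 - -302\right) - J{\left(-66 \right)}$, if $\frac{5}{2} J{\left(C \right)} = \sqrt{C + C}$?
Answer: $-1896 - \frac{4 i \sqrt{33}}{5} \approx -1896.0 - 4.5956 i$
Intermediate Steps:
$J{\left(C \right)} = \frac{2 \sqrt{2} \sqrt{C}}{5}$ ($J{\left(C \right)} = \frac{2 \sqrt{C + C}}{5} = \frac{2 \sqrt{2 C}}{5} = \frac{2 \sqrt{2} \sqrt{C}}{5}$)
$\left(-2198 - -302\right) - J{\left(-66 \right)} = \left(-2198 - -302\right) - \frac{2 \sqrt{2} \sqrt{-66}}{5} = \left(-2198 + 302\right) - \frac{2 \sqrt{2} i \sqrt{66}}{5} = -1896 - \frac{4 i \sqrt{33}}{5}$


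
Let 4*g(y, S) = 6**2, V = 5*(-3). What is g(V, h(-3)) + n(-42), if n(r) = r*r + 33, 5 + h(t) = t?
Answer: 1806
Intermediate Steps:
h(t) = -5 + t
V = -15
g(y, S) = 9 (g(y, S) = (1/4)*6**2 = (1/4)*36 = 9)
n(r) = 33 + r**2 (n(r) = r**2 + 33 = 33 + r**2)
g(V, h(-3)) + n(-42) = 9 + (33 + (-42)**2) = 9 + (33 + 1764) = 9 + 1797 = 1806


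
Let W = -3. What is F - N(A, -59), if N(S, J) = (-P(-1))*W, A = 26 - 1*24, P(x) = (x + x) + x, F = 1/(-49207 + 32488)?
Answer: 150470/16719 ≈ 8.9999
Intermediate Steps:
F = -1/16719 (F = 1/(-16719) = -1/16719 ≈ -5.9812e-5)
P(x) = 3*x (P(x) = 2*x + x = 3*x)
A = 2 (A = 26 - 24 = 2)
N(S, J) = -9 (N(S, J) = -3*(-1)*(-3) = -1*(-3)*(-3) = 3*(-3) = -9)
F - N(A, -59) = -1/16719 - 1*(-9) = -1/16719 + 9 = 150470/16719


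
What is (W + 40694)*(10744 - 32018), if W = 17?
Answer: -866085814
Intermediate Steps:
(W + 40694)*(10744 - 32018) = (17 + 40694)*(10744 - 32018) = 40711*(-21274) = -866085814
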